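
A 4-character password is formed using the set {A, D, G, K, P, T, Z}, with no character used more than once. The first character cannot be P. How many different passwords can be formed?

The first character has 7−1 = 6 choices (anything except P).
The remaining 3 characters are filled from the other 6 symbols without repetition: 6 × 5 × 4 = 120.
Total: 6 × 120 = 720.

720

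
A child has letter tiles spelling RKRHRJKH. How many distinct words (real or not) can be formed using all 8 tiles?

1680

Letter multiplicities in RKRHRJKH: H×2, J×1, K×2, R×3.
So there are 8! / (3!·2!·2!) = 1680 distinguishable arrangements.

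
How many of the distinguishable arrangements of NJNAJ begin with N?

12

Fix N in the first position and arrange the remaining 4 letters.
Those 4 letters have J appearing twice, giving (4)!/(2!) = 12.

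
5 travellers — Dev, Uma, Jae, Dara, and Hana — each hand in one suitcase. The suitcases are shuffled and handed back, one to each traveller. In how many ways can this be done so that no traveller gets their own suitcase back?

Let Aᵢ be the assignments in which traveller i gets their own suitcase. We want the size of the complement of A₁∪…∪A_5.
By inclusion–exclusion this is Σ_{j=0}^{5} (−1)^j C(5,j)·(5−j)!.
Computing: 120 − 120 + 60 − 20 + 5 − 1 = 44.

44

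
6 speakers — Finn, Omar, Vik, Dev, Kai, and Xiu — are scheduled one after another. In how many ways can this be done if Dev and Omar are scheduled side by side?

240

Treat {Dev, Omar} as a single unit. There are 5 units to order, and the pair itself can be ordered 2 ways.
That gives 2 × 5! = 2 × 120 = 240.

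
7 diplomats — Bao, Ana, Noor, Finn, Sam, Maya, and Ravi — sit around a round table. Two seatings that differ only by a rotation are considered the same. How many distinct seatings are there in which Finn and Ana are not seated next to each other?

480

All circular seatings of 7 people number (6)! = 720.
Those with Finn next to Ana: fuse the pair into one unit and seat 6 units around a circle — 2·(5)! = 240.
Subtracting, 720 − 240 = 480.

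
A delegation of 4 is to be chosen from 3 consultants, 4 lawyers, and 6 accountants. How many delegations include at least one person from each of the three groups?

Total 4-person selections from all 13: C(13,4) = 715.
Selections missing a whole group: no consultants → C(10,4) = 210; no lawyers → C(9,4) = 126; no accountants → C(7,4) = 35.
Add back selections omitting two groups (i.e. drawn from a single group): C(3,4) + C(4,4) + C(6,4) = 16.
By inclusion–exclusion: 715 − 371 + 16 = 360.

360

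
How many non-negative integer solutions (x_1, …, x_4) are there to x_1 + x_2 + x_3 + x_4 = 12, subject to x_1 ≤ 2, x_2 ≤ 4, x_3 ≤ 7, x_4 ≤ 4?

44

Without the upper bounds there are C(15,3) = 455 ways to split 12 among 4 variables.
Subtract solutions that violate a single cap (substitute x_i' = x_i − (cap_i+1)): x_1 ≥ 3 gives C(12,3) = 220; x_2 ≥ 5 gives C(10,3) = 120; x_3 ≥ 8 gives C(7,3) = 35; x_4 ≥ 5 gives C(10,3) = 120. Together 495.
Add back pairs where two caps are both exceeded: 35 + 4 + 35 + 0 + 10 + 0 = 84.
By inclusion–exclusion the count is 455 − 495 + 84 = 44.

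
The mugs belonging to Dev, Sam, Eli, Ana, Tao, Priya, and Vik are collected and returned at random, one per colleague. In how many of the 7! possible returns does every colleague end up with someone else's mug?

1854

Count assignments avoiding every fixed point. For any j of the 7 colleagues fixed to their own mug, the other 7−j can be arranged in (7−j)! ways.
By inclusion–exclusion this is Σ_{j=0}^{7} (−1)^j C(7,j)·(7−j)!.
Computing: 5040 − 5040 + 2520 − 840 + 210 − 42 + 7 − 1 = 1854.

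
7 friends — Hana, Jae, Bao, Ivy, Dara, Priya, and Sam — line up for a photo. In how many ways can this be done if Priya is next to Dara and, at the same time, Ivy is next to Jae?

480

Treat {Priya,Dara} as one block (2 orders) and {Ivy,Jae} as another (2 orders).
That leaves 5 units to arrange: 2 × 2 × 5! = 4 × 120 = 480.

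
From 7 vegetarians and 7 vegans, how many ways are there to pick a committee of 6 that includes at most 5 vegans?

Split by how many vegans are chosen (0 through 5).
Sum: C(7,0)·C(7,6) + C(7,1)·C(7,5) + C(7,2)·C(7,4) + C(7,3)·C(7,3) + C(7,4)·C(7,2) + C(7,5)·C(7,1) = 7 + 147 + 735 + 1225 + 735 + 147 = 2996.

2996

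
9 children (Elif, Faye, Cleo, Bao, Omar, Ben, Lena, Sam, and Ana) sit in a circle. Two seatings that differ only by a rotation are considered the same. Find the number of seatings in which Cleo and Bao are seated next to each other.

10080

Treat {Cleo, Bao} as one unit (2 internal orders) and seat the resulting 8 units around the table: (7)! circular arrangements.
So 2 × (7)! = 2 × 5040 = 10080.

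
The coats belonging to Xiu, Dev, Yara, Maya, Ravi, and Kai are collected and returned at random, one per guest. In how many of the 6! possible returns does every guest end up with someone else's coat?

265

Count assignments avoiding every fixed point. For any j of the 6 guests fixed to their own coat, the other 6−j can be arranged in (6−j)! ways.
By inclusion–exclusion this is Σ_{j=0}^{6} (−1)^j C(6,j)·(6−j)!.
Computing: 720 − 720 + 360 − 120 + 30 − 6 + 1 = 265.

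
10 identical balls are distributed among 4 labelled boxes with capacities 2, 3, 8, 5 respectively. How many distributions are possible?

By stars and bars, unrestricted non-negative solutions to x_1+…+x_4 = 10 number C(10+3,3) = 286.
Subtract solutions that violate a single cap (substitute x_i' = x_i − (cap_i+1)): x_1 ≥ 3 gives C(10,3) = 120; x_2 ≥ 4 gives C(9,3) = 84; x_3 ≥ 9 gives C(4,3) = 4; x_4 ≥ 6 gives C(7,3) = 35. Together 243.
Add back pairs where two caps are both exceeded: 20 + 0 + 4 + 0 + 1 + 0 = 25.
By inclusion–exclusion the count is 286 − 243 + 25 = 68.

68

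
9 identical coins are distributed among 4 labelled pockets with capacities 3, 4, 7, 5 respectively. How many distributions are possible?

By stars and bars, unrestricted non-negative solutions to x_1+…+x_4 = 9 number C(9+3,3) = 220.
Subtract solutions that violate a single cap (substitute x_i' = x_i − (cap_i+1)): x_1 ≥ 4 gives C(8,3) = 56; x_2 ≥ 5 gives C(7,3) = 35; x_3 ≥ 8 gives C(4,3) = 4; x_4 ≥ 6 gives C(6,3) = 20. Together 115.
Add back pairs where two caps are both exceeded: 1 + 0 + 0 + 0 + 0 + 0 = 1.
By inclusion–exclusion the count is 220 − 115 + 1 = 106.

106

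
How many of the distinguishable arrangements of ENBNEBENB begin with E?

560

With the first slot taken by E, it remains to arrange the other 8 letters (NBNEBENB).
Those 8 letters have B appearing 3 times, E appearing twice, and N appearing 3 times, giving (8)!/(3!·3!·2!) = 560.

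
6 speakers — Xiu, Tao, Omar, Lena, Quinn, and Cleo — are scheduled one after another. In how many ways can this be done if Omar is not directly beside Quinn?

480

There are 6! = 720 arrangements in all. If Omar and Quinn are adjacent, merging them into one block gives 2·(5)! = 240 arrangements.
Complementary counting: 720 − 240 = 480.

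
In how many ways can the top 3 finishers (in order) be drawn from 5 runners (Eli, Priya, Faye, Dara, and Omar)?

There are 5 choices for 1st place, 4 for 2nd, and 3 for 3rd.
That gives 5 × 4 × 3 = 60.

60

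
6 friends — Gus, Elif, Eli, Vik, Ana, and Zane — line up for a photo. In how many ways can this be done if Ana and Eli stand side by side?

240

Place the 4 others and the Ana-Eli pair as 5 objects in a line; the pair has 2 internal arrangements.
So the count is 2·(5)! = 240.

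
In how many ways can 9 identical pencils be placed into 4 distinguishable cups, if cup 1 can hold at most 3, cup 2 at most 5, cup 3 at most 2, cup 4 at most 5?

Ignoring the caps, the number of non-negative solutions to x_1+…+x_4 = 9 is C(12,3) = 220.
Subtract solutions that violate a single cap (substitute x_i' = x_i − (cap_i+1)): x_1 ≥ 4 gives C(8,3) = 56; x_2 ≥ 6 gives C(6,3) = 20; x_3 ≥ 3 gives C(9,3) = 84; x_4 ≥ 6 gives C(6,3) = 20. Together 180.
Add back pairs where two caps are both exceeded: 0 + 10 + 0 + 1 + 0 + 1 = 12.
By inclusion–exclusion the count is 220 − 180 + 12 = 52.

52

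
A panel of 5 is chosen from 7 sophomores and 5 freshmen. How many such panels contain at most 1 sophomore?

Split by how many sophomores are chosen (0 through 1).
Sum: C(7,0)·C(5,5) + C(7,1)·C(5,4) = 1 + 35 = 36.

36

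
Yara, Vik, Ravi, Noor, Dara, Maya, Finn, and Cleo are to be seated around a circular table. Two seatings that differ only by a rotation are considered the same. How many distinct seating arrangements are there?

Fix one person's seat to break rotational symmetry; the remaining 7 people can be arranged in (7)! = 5040 ways.

5040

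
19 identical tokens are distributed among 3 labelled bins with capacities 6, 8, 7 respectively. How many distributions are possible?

6

Without the upper bounds there are C(21,2) = 210 ways to split 19 among 3 bins.
Subtract solutions that violate a single cap (substitute x_i' = x_i − (cap_i+1)): x_1 ≥ 7 gives C(14,2) = 91; x_2 ≥ 9 gives C(12,2) = 66; x_3 ≥ 8 gives C(13,2) = 78. Together 235.
Add back pairs where two caps are both exceeded: 10 + 15 + 6 = 31.
By inclusion–exclusion the count is 210 − 235 + 31 = 6.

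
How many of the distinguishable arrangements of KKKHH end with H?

4

With the last slot taken by H, it remains to arrange the other 4 letters (KKKH).
Those 4 letters have K appearing 3 times, giving (4)!/(3!) = 4.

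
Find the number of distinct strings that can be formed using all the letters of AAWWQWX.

420

The 7 letters of AAWWQWX have repeats: A appearing twice and W appearing 3 times.
Dividing 7! = 5040 by 3!·2! = 12 for the repeated letters gives 420.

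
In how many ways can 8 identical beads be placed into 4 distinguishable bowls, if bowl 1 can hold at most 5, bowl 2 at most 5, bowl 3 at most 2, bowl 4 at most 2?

43

By stars and bars, unrestricted non-negative solutions to x_1+…+x_4 = 8 number C(8+3,3) = 165.
Subtract solutions that violate a single cap (substitute x_i' = x_i − (cap_i+1)): x_1 ≥ 6 gives C(5,3) = 10; x_2 ≥ 6 gives C(5,3) = 10; x_3 ≥ 3 gives C(8,3) = 56; x_4 ≥ 3 gives C(8,3) = 56. Together 132.
Add back pairs where two caps are both exceeded: 0 + 0 + 0 + 0 + 0 + 10 = 10.
By inclusion–exclusion the count is 165 − 132 + 10 = 43.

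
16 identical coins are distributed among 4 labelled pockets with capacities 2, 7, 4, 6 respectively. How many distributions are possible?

By stars and bars, unrestricted non-negative solutions to x_1+…+x_4 = 16 number C(16+3,3) = 969.
Subtract solutions that violate a single cap (substitute x_i' = x_i − (cap_i+1)): x_1 ≥ 3 gives C(16,3) = 560; x_2 ≥ 8 gives C(11,3) = 165; x_3 ≥ 5 gives C(14,3) = 364; x_4 ≥ 7 gives C(12,3) = 220. Together 1309.
Add back pairs where two caps are both exceeded: 56 + 165 + 84 + 20 + 4 + 35 = 364.
Subtract triples: 1 + 0 + 4 + 0 = 5.
By inclusion–exclusion the count is 969 − 1309 + 364 − 5 = 19.

19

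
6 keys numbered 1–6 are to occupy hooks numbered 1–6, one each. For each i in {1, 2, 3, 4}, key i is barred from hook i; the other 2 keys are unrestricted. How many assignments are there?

362

Let Aᵢ (for 1 ≤ i ≤ 4) be the placements that put key i in its forbidden hook. Any j of these fix j positions, leaving (6−j)! ways to fill the rest, and there are C(4,j) ways to pick which j.
By inclusion–exclusion, the number of valid placements is Σ_{j=0}^{4} (−1)^j C(4,j)·(6−j)!.
Computing: 720 − 480 + 144 − 24 + 2 = 362.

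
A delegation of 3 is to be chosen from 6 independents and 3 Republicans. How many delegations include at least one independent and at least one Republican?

With no constraint there are C(9,3) = 84 possible selections.
Subtract selections that omit an entire group: no independents → C(3,3) = 1; no Republicans → C(6,3) = 20.
Both groups omitted at once is impossible, so 84 − 21 = 63.

63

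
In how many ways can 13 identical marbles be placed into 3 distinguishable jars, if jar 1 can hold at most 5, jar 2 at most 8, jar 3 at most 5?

By stars and bars, unrestricted non-negative solutions to x_1+…+x_3 = 13 number C(13+2,2) = 105.
Subtract solutions that violate a single cap (substitute x_i' = x_i − (cap_i+1)): x_1 ≥ 6 gives C(9,2) = 36; x_2 ≥ 9 gives C(6,2) = 15; x_3 ≥ 6 gives C(9,2) = 36. Together 87.
Add back pairs where two caps are both exceeded: 0 + 3 + 0 = 3.
By inclusion–exclusion the count is 105 − 87 + 3 = 21.

21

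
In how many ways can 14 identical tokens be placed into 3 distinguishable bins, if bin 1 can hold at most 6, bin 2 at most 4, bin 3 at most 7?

Ignoring the caps, the number of non-negative solutions to x_1+…+x_3 = 14 is C(16,2) = 120.
Subtract solutions that violate a single cap (substitute x_i' = x_i − (cap_i+1)): x_1 ≥ 7 gives C(9,2) = 36; x_2 ≥ 5 gives C(11,2) = 55; x_3 ≥ 8 gives C(8,2) = 28. Together 119.
Add back pairs where two caps are both exceeded: 6 + 0 + 3 = 9.
By inclusion–exclusion the count is 120 − 119 + 9 = 10.

10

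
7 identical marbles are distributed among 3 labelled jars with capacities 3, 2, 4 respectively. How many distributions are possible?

6

By stars and bars, unrestricted non-negative solutions to x_1+…+x_3 = 7 number C(7+2,2) = 36.
Subtract solutions that violate a single cap (substitute x_i' = x_i − (cap_i+1)): x_1 ≥ 4 gives C(5,2) = 10; x_2 ≥ 3 gives C(6,2) = 15; x_3 ≥ 5 gives C(4,2) = 6. Together 31.
Add back pairs where two caps are both exceeded: 1 + 0 + 0 = 1.
By inclusion–exclusion the count is 36 − 31 + 1 = 6.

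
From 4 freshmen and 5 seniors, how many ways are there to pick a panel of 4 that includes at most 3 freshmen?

125

Split by how many freshmen are chosen (0 through 3).
Sum: C(4,0)·C(5,4) + C(4,1)·C(5,3) + C(4,2)·C(5,2) + C(4,3)·C(5,1) = 5 + 40 + 60 + 20 = 125.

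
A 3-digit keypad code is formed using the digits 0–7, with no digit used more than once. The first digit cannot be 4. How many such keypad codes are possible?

The first digit has 8−1 = 7 choices (anything except 4).
The remaining 2 digits are filled from the other 7 symbols without repetition: 7 × 6 = 42.
Total: 7 × 42 = 294.

294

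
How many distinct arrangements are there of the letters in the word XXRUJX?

120

The 6 letters of XXRUJX have repeats: X appearing 3 times.
So there are 6! / (3!) = 120 distinguishable arrangements.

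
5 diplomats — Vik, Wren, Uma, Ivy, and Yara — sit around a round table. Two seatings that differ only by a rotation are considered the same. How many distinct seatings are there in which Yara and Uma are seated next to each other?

12

Glue Yara and Uma into a block (2 internal orders). Seating 4 units around a circle gives (3)! arrangements.
So 2 × (3)! = 2 × 6 = 12.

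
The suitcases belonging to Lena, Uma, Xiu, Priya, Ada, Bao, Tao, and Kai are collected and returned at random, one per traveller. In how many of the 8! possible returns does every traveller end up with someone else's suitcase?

This is the derangement count D_8: permutations of 8 items with no fixed point.
By inclusion–exclusion this is Σ_{j=0}^{8} (−1)^j C(8,j)·(8−j)!.
Computing: 40320 − 40320 + 20160 − 6720 + 1680 − 336 + 56 − 8 + 1 = 14833.

14833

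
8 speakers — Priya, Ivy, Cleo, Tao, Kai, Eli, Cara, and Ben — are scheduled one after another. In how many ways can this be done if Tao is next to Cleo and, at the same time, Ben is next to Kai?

2880

Treat {Tao,Cleo} as one block (2 orders) and {Ben,Kai} as another (2 orders).
That leaves 6 units to arrange: 2 × 2 × 6! = 4 × 720 = 2880.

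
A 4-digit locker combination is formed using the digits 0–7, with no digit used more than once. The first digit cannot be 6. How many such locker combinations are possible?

1470

The first digit has 8−1 = 7 choices (anything except 6).
The remaining 3 digits are filled from the other 7 symbols without repetition: 7 × 6 × 5 = 210.
Total: 7 × 210 = 1470.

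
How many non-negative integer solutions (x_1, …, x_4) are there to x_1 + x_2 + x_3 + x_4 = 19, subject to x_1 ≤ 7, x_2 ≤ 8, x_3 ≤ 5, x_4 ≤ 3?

Without the upper bounds there are C(22,3) = 1540 ways to split 19 among 4 variables.
Subtract solutions that violate a single cap (substitute x_i' = x_i − (cap_i+1)): x_1 ≥ 8 gives C(14,3) = 364; x_2 ≥ 9 gives C(13,3) = 286; x_3 ≥ 6 gives C(16,3) = 560; x_4 ≥ 4 gives C(18,3) = 816. Together 2026.
Add back pairs where two caps are both exceeded: 10 + 56 + 120 + 35 + 84 + 220 = 525.
Subtract triples: 0 + 0 + 4 + 1 = 5.
By inclusion–exclusion the count is 1540 − 2026 + 525 − 5 = 34.

34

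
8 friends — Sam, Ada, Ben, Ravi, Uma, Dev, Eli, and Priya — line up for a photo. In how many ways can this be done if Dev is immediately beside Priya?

Glue Dev and Priya into one block (2 internal orders), leaving 7 units to arrange in a row.
That gives 2 × 7! = 2 × 5040 = 10080.

10080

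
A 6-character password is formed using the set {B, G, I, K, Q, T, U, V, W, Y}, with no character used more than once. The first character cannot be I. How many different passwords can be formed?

The first character has 10−1 = 9 choices (anything except I).
The remaining 5 characters are filled from the other 9 symbols without repetition: 9 × 8 × 7 × 6 × 5 = 15120.
Total: 9 × 15120 = 136080.

136080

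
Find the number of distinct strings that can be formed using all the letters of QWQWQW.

The 6 letters of QWQWQW have repeats: Q appearing 3 times and W appearing 3 times.
The number of distinct arrangements is 6!/(3!·3!) = 720/36 = 20.

20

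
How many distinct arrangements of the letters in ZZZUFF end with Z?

30

With the last slot taken by Z, it remains to arrange the other 5 letters (ZZUFF).
Those 5 letters have F appearing twice and Z appearing twice, giving (5)!/(2!·2!) = 30.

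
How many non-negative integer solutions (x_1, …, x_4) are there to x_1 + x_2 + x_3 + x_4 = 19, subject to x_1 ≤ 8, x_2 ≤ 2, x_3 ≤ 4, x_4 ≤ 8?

By stars and bars, unrestricted non-negative solutions to x_1+…+x_4 = 19 number C(19+3,3) = 1540.
Subtract solutions that violate a single cap (substitute x_i' = x_i − (cap_i+1)): x_1 ≥ 9 gives C(13,3) = 286; x_2 ≥ 3 gives C(19,3) = 969; x_3 ≥ 5 gives C(17,3) = 680; x_4 ≥ 9 gives C(13,3) = 286. Together 2221.
Add back pairs where two caps are both exceeded: 120 + 56 + 4 + 364 + 120 + 56 = 720.
Subtract triples: 10 + 0 + 0 + 10 = 20.
By inclusion–exclusion the count is 1540 − 2221 + 720 − 20 = 19.

19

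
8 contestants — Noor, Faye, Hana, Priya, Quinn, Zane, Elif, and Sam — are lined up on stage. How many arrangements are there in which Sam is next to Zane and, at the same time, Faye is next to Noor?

Treat {Sam,Zane} as one block (2 orders) and {Faye,Noor} as another (2 orders).
That leaves 6 units to arrange: 2 × 2 × 6! = 4 × 720 = 2880.

2880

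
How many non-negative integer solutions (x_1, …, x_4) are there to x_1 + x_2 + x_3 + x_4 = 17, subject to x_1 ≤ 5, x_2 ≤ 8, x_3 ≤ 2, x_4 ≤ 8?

Without the upper bounds there are C(20,3) = 1140 ways to split 17 among 4 variables.
Subtract solutions that violate a single cap (substitute x_i' = x_i − (cap_i+1)): x_1 ≥ 6 gives C(14,3) = 364; x_2 ≥ 9 gives C(11,3) = 165; x_3 ≥ 3 gives C(17,3) = 680; x_4 ≥ 9 gives C(11,3) = 165. Together 1374.
Add back pairs where two caps are both exceeded: 10 + 165 + 10 + 56 + 0 + 56 = 297.
By inclusion–exclusion the count is 1140 − 1374 + 297 = 63.

63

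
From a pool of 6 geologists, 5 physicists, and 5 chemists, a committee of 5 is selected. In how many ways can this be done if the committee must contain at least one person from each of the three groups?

3200

Total 5-person selections from all 16: C(16,5) = 4368.
Selections missing a whole group: no geologists → C(10,5) = 252; no physicists → C(11,5) = 462; no chemists → C(11,5) = 462.
Add back selections omitting two groups (i.e. drawn from a single group): C(6,5) + C(5,5) + C(5,5) = 8.
By inclusion–exclusion: 4368 − 1176 + 8 = 3200.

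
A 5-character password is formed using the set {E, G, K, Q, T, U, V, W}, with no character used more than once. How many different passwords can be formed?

With no repetition, fill the 5 characters in order: 8 choices, then 7, down to 4.
That product is 8 × 7 × 6 × 5 × 4 = 6720.

6720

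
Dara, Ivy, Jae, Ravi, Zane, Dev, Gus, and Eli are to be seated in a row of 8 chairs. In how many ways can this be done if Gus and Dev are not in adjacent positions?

There are 8! = 40320 arrangements in all. If Gus and Dev are adjacent, merging them into one block gives 2·(7)! = 10080 arrangements.
So 40320 − 10080 = 30240 arrangements keep them apart.

30240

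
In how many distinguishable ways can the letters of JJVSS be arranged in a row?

The 5 letters of JJVSS have repeats: J appearing twice and S appearing twice.
Dividing 5! = 120 by 2!·2! = 4 for the repeated letters gives 30.

30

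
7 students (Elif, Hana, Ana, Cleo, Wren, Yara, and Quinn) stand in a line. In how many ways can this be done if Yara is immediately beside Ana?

Place the 5 others and the Yara-Ana pair as 6 objects in a line; the pair has 2 internal arrangements.
That gives 2 × 6! = 2 × 720 = 1440.

1440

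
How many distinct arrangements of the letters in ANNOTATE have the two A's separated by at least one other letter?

Total arrangements of ANNOTATE: 8!/(2!·2!·2!) = 5040.
Arrangements with the A's together: treat AA as one letter, giving (7)!/(2!·2!) = 1260.
Subtracting, 5040 − 1260 = 3780 arrangements keep the A's apart.

3780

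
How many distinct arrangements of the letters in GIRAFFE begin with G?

360

With the first slot taken by G, it remains to arrange the other 6 letters (IRAFFE).
Those 6 letters have F appearing twice, giving (6)!/(2!) = 360.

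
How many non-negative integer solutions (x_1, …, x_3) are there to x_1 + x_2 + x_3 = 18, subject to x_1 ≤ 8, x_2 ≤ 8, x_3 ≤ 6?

By stars and bars, unrestricted non-negative solutions to x_1+…+x_3 = 18 number C(18+2,2) = 190.
Subtract solutions that violate a single cap (substitute x_i' = x_i − (cap_i+1)): x_1 ≥ 9 gives C(11,2) = 55; x_2 ≥ 9 gives C(11,2) = 55; x_3 ≥ 7 gives C(13,2) = 78. Together 188.
Add back pairs where two caps are both exceeded: 1 + 6 + 6 = 13.
By inclusion–exclusion the count is 190 − 188 + 13 = 15.

15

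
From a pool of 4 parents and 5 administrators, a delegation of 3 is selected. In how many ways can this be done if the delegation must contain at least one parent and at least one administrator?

Unrestricted: C(9,3) = 84 ways to pick any 3 of the 9.
Selections missing a whole group: no parents → C(5,3) = 10; no administrators → C(4,3) = 4.
Both groups omitted at once is impossible, so 84 − 14 = 70.

70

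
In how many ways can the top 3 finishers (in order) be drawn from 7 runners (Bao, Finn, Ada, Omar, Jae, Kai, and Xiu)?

This is an ordered selection of 3 from 7: P(7,3).
That gives 7 × 6 × 5 = 210.

210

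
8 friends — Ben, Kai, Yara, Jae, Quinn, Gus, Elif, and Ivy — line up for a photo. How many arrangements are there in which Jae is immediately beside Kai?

10080

Place the 6 others and the Jae-Kai pair as 7 objects in a line; the pair has 2 internal arrangements.
So the count is 2·(7)! = 10080.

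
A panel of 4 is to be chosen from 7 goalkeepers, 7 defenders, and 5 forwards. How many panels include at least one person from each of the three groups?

Total 4-person selections from all 19: C(19,4) = 3876.
Subtract selections that omit an entire group: no goalkeepers → C(12,4) = 495; no defenders → C(12,4) = 495; no forwards → C(14,4) = 1001.
Add back selections omitting two groups (i.e. drawn from a single group): C(7,4) + C(7,4) + C(5,4) = 75.
By inclusion–exclusion: 3876 − 1991 + 75 = 1960.

1960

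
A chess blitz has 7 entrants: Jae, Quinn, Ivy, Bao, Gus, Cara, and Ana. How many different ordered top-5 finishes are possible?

There are 7 choices for 1st place, 6 for 2nd, and so on down to 3 for position 5.
That gives 7 × 6 × 5 × 4 × 3 = 2520.

2520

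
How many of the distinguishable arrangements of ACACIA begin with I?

With the first slot taken by I, it remains to arrange the other 5 letters (ACACA).
Those 5 letters have A appearing 3 times and C appearing twice, giving (5)!/(3!·2!) = 10.

10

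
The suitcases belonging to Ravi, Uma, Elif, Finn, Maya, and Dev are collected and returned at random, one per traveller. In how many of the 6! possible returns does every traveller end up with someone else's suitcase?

265

This is the derangement count D_6: permutations of 6 items with no fixed point.
By inclusion–exclusion this is Σ_{j=0}^{6} (−1)^j C(6,j)·(6−j)!.
Computing: 720 − 720 + 360 − 120 + 30 − 6 + 1 = 265.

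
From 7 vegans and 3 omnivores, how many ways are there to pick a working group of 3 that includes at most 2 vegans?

Split by how many vegans are chosen (0 through 2).
Sum: C(7,0)·C(3,3) + C(7,1)·C(3,2) + C(7,2)·C(3,1) = 1 + 21 + 63 = 85.

85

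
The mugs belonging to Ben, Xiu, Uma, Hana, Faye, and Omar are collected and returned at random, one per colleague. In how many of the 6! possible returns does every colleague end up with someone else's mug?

Count assignments avoiding every fixed point. For any j of the 6 colleagues fixed to their own mug, the other 6−j can be arranged in (6−j)! ways.
By inclusion–exclusion this is Σ_{j=0}^{6} (−1)^j C(6,j)·(6−j)!.
Computing: 720 − 720 + 360 − 120 + 30 − 6 + 1 = 265.

265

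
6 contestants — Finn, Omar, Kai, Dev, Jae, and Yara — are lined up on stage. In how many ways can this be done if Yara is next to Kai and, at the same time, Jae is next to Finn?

Treat {Yara,Kai} as one block (2 orders) and {Jae,Finn} as another (2 orders).
That leaves 4 units to arrange: 2 × 2 × 4! = 4 × 24 = 96.

96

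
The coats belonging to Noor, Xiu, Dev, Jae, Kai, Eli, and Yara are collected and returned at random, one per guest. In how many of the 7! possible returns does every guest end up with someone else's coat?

Count assignments avoiding every fixed point. For any j of the 7 guests fixed to their own coat, the other 7−j can be arranged in (7−j)! ways.
By inclusion–exclusion this is Σ_{j=0}^{7} (−1)^j C(7,j)·(7−j)!.
Computing: 5040 − 5040 + 2520 − 840 + 210 − 42 + 7 − 1 = 1854.

1854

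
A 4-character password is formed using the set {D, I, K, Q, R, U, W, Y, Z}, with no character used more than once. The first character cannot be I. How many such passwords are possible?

The first character has 9−1 = 8 choices (anything except I).
The remaining 3 characters are filled from the other 8 symbols without repetition: 8 × 7 × 6 = 336.
Total: 8 × 336 = 2688.

2688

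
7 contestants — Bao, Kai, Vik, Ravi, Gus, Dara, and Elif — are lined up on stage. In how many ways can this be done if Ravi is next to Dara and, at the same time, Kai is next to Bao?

Treat {Ravi,Dara} as one block (2 orders) and {Kai,Bao} as another (2 orders).
That leaves 5 units to arrange: 2 × 2 × 5! = 4 × 120 = 480.

480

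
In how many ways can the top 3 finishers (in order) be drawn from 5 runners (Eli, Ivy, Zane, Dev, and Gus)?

This is an ordered selection of 3 from 5: P(5,3).
That gives 5 × 4 × 3 = 60.

60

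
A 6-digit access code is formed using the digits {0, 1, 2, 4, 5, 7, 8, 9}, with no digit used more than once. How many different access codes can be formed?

20160

With no repetition, fill the 6 digits in order: 8 choices, then 7, down to 3.
8 × 7 × 6 × 5 × 4 × 3 = 20160.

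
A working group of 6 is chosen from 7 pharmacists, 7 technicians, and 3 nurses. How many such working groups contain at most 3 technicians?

Split by how many technicians are chosen (0 through 3).
Sum: C(7,0)·C(10,6) + C(7,1)·C(10,5) + C(7,2)·C(10,4) + C(7,3)·C(10,3) = 210 + 1764 + 4410 + 4200 = 10584.

10584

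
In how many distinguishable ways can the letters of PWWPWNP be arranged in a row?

140

Letter multiplicities in PWWPWNP: N×1, P×3, W×3.
The number of distinct arrangements is 7!/(3!·3!) = 5040/36 = 140.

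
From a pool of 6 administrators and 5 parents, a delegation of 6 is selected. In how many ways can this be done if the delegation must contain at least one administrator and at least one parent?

461

Unrestricted: C(11,6) = 462 ways to pick any 6 of the 11.
Selections missing a whole group: no administrators → C(5,6) = 0; no parents → C(6,6) = 1.
Both groups omitted at once is impossible, so 462 − 1 = 461.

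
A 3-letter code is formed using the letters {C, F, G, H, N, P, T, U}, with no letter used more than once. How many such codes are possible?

336

Choose and order 3 of the 8 symbols: the first letter has 8 options, the next 7, then 6.
8 × 7 × 6 = 336.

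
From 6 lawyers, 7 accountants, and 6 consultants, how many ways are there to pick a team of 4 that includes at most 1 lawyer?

2431

Split by how many lawyers are chosen (0 through 1).
Sum: C(6,0)·C(13,4) + C(6,1)·C(13,3) = 715 + 1716 = 2431.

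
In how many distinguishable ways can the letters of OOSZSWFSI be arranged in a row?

Letter multiplicities in OOSZSWFSI: F×1, I×1, O×2, S×3, W×1, Z×1.
The number of distinct arrangements is 9!/(3!·2!) = 362880/12 = 30240.

30240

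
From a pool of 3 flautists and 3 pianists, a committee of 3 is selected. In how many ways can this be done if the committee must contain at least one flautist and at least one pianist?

18

Total 3-person selections from all 6: C(6,3) = 20.
Subtract selections that omit an entire group: no flautists → C(3,3) = 1; no pianists → C(3,3) = 1.
Both groups omitted at once is impossible, so 20 − 2 = 18.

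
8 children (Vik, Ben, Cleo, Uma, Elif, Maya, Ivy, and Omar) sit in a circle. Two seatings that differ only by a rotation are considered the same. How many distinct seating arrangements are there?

5040

Seat Vik anywhere (absorbing the rotational symmetry), then permute the other 7: (7)! = 5040.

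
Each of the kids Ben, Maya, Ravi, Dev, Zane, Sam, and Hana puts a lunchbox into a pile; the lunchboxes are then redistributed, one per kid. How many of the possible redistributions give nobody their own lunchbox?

1854

Let Aᵢ be the assignments in which kid i gets their own lunchbox. We want the size of the complement of A₁∪…∪A_7.
By inclusion–exclusion this is Σ_{j=0}^{7} (−1)^j C(7,j)·(7−j)!.
Computing: 5040 − 5040 + 2520 − 840 + 210 − 42 + 7 − 1 = 1854.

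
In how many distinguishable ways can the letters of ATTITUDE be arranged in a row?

Letter multiplicities in ATTITUDE: A×1, D×1, E×1, I×1, T×3, U×1.
Dividing 8! = 40320 by 3! = 6 for the repeated letters gives 6720.

6720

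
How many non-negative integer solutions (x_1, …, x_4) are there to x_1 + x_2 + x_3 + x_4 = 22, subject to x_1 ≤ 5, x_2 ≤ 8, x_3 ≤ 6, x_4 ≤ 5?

By stars and bars, unrestricted non-negative solutions to x_1+…+x_4 = 22 number C(22+3,3) = 2300.
Subtract solutions that violate a single cap (substitute x_i' = x_i − (cap_i+1)): x_1 ≥ 6 gives C(19,3) = 969; x_2 ≥ 9 gives C(16,3) = 560; x_3 ≥ 7 gives C(18,3) = 816; x_4 ≥ 6 gives C(19,3) = 969. Together 3314.
Add back pairs where two caps are both exceeded: 120 + 220 + 286 + 84 + 120 + 220 = 1050.
Subtract triples: 1 + 4 + 20 + 1 = 26.
By inclusion–exclusion the count is 2300 − 3314 + 1050 − 26 = 10.

10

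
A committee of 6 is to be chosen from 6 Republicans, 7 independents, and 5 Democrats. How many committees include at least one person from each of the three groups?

Total 6-person selections from all 18: C(18,6) = 18564.
Selections missing a whole group: no Republicans → C(12,6) = 924; no independents → C(11,6) = 462; no Democrats → C(13,6) = 1716.
Add back selections omitting two groups (i.e. drawn from a single group): C(6,6) + C(7,6) + C(5,6) = 8.
By inclusion–exclusion: 18564 − 3102 + 8 = 15470.

15470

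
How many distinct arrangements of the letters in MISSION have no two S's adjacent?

900

Total arrangements of MISSION: 7!/(2!·2!) = 1260.
Arrangements with the S's together: treat SS as one letter, giving (6)!/(2!) = 360.
Hence 1260 − 360 = 900.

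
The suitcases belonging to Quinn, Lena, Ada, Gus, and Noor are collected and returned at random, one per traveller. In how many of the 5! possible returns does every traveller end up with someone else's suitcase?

44

Let Aᵢ be the assignments in which traveller i gets their own suitcase. We want the size of the complement of A₁∪…∪A_5.
By inclusion–exclusion this is Σ_{j=0}^{5} (−1)^j C(5,j)·(5−j)!.
Computing: 120 − 120 + 60 − 20 + 5 − 1 = 44.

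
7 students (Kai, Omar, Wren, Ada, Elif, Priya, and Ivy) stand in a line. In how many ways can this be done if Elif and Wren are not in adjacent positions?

3600

There are 7! = 5040 arrangements in all. If Elif and Wren are adjacent, merging them into one block gives 2·(6)! = 1440 arrangements.
So 5040 − 1440 = 3600 arrangements keep them apart.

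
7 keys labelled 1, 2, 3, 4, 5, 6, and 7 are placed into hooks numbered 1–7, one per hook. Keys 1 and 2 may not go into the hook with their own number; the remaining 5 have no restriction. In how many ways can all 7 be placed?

Let Aᵢ (for i ∈ {1, 2}) be the placements that put key i in its forbidden hook. Any j of these fix j positions, leaving (7−j)! ways to fill the rest, and there are C(2,j) ways to pick which j.
By inclusion–exclusion, the number of valid placements is Σ_{j=0}^{2} (−1)^j C(2,j)·(7−j)!.
Computing: 5040 − 1440 + 120 = 3720.

3720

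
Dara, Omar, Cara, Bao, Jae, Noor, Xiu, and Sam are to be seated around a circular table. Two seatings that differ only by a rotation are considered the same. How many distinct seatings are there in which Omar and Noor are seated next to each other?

Treat {Omar, Noor} as one unit (2 internal orders) and seat the resulting 7 units around the table: (6)! circular arrangements.
So 2 × (6)! = 2 × 720 = 1440.

1440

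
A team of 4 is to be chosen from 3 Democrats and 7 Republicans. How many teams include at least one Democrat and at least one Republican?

Total 4-person selections from all 10: C(10,4) = 210.
Subtract selections that omit an entire group: no Democrats → C(7,4) = 35; no Republicans → C(3,4) = 0.
Both groups omitted at once is impossible, so 210 − 35 = 175.

175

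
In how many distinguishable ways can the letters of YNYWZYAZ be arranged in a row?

3360

Letter multiplicities in YNYWZYAZ: A×1, N×1, W×1, Y×3, Z×2.
So there are 8! / (3!·2!) = 3360 distinguishable arrangements.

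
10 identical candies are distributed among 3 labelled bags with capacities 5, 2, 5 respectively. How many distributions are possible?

6

Without the upper bounds there are C(12,2) = 66 ways to split 10 among 3 bags.
Subtract solutions that violate a single cap (substitute x_i' = x_i − (cap_i+1)): x_1 ≥ 6 gives C(6,2) = 15; x_2 ≥ 3 gives C(9,2) = 36; x_3 ≥ 6 gives C(6,2) = 15. Together 66.
Add back pairs where two caps are both exceeded: 3 + 0 + 3 = 6.
By inclusion–exclusion the count is 66 − 66 + 6 = 6.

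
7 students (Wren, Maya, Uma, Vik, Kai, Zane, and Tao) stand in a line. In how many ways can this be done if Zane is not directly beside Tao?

Of the 7! = 5040 arrangements, those with Zane and Tao adjacent number 2 × 6! = 1440 (treat the pair as a block with 2 internal orders).
So 5040 − 1440 = 3600 arrangements keep them apart.

3600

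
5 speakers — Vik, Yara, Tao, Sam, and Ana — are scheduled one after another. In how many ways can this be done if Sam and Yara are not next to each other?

72

There are 5! = 120 arrangements in all. If Sam and Yara are adjacent, merging them into one block gives 2·(4)! = 48 arrangements.
So 120 − 48 = 72 arrangements keep them apart.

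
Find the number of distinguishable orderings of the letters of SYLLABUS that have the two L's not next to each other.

7560

There are 8!/(2!·2!) = 10080 arrangements of SYLLABUS in total.
Arrangements with the L's together: treat LL as one letter, giving (7)!/(2!) = 2520.
Subtracting, 10080 − 2520 = 7560 arrangements keep the L's apart.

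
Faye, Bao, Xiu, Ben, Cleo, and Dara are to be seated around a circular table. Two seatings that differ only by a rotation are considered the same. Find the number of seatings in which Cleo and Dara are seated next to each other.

Treat {Cleo, Dara} as one unit (2 internal orders) and seat the resulting 5 units around the table: (4)! circular arrangements.
So 2 × (4)! = 2 × 24 = 48.

48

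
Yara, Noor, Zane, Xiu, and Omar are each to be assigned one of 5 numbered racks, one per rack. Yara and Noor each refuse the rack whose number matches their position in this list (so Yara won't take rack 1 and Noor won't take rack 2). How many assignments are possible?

Let Aᵢ (for i ∈ {1, 2}) be the placements that put person i in their forbidden rack. Any j of these fix j positions, leaving (5−j)! ways to fill the rest, and there are C(2,j) ways to pick which j.
By inclusion–exclusion, the number of valid placements is Σ_{j=0}^{2} (−1)^j C(2,j)·(5−j)!.
Computing: 120 − 48 + 6 = 78.

78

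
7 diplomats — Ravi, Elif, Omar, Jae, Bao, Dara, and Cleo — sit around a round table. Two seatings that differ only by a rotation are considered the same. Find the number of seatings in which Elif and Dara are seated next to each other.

Treat {Elif, Dara} as one unit (2 internal orders) and seat the resulting 6 units around the table: (5)! circular arrangements.
So 2 × (5)! = 2 × 120 = 240.

240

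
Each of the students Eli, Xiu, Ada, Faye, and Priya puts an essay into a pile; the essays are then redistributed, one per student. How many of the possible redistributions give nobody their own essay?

44

This is the derangement count D_5: permutations of 5 items with no fixed point.
By inclusion–exclusion this is Σ_{j=0}^{5} (−1)^j C(5,j)·(5−j)!.
Computing: 120 − 120 + 60 − 20 + 5 − 1 = 44.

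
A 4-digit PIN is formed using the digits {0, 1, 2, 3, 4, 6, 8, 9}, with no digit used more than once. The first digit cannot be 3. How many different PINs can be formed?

The first digit has 8−1 = 7 choices (anything except 3).
The remaining 3 digits are filled from the other 7 symbols without repetition: 7 × 6 × 5 = 210.
Total: 7 × 210 = 1470.

1470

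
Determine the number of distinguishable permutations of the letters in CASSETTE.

The 8 letters of CASSETTE have repeats: E appearing twice, S appearing twice, and T appearing twice.
The number of distinct arrangements is 8!/(2!·2!·2!) = 40320/8 = 5040.

5040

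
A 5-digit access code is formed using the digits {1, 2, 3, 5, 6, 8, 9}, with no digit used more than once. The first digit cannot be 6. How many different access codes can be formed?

The first digit has 7−1 = 6 choices (anything except 6).
The remaining 4 digits are filled from the other 6 symbols without repetition: 6 × 5 × 4 × 3 = 360.
Total: 6 × 360 = 2160.

2160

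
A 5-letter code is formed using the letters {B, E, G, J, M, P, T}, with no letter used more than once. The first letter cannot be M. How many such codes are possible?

The first letter has 7−1 = 6 choices (anything except M).
The remaining 4 letters are filled from the other 6 symbols without repetition: 6 × 5 × 4 × 3 = 360.
Total: 6 × 360 = 2160.

2160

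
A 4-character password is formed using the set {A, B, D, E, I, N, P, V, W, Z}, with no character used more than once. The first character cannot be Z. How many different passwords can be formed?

4536

The first character has 10−1 = 9 choices (anything except Z).
The remaining 3 characters are filled from the other 9 symbols without repetition: 9 × 8 × 7 = 504.
Total: 9 × 504 = 4536.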